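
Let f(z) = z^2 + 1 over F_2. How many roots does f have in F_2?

Evaluate at each of the 2 elements of F_2:
f(0) = 1; f(1) = 0 → root.
Roots: {1}.

1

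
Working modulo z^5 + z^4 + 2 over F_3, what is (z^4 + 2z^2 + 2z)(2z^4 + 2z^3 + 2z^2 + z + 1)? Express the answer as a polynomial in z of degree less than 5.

Multiply in F_3[z]: (z^4 + 2z^2 + 2z)·(2z^4 + 2z^3 + 2z^2 + z + 1) = 2z^8 + 2z^7 + z^2 + 2z.
Reduce using z^5 ≡ 2z^4 + 1 (mod z^5 + z^4 + 2).
Reduced: 2z^3 + z^2 + 2z.

2z^3 + z^2 + 2z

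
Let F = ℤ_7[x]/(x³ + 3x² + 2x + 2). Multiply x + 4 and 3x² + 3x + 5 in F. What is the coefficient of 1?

0

Multiply in ℤ_7[x]: (x + 4)·(3x² + 3x + 5) = 3x³ + x² + 3x + 6.
Reduce using x³ ≡ 4x² + 5x + 5 (mod x³ + 3x² + 2x + 2).
Reduced: 6x² + 4x.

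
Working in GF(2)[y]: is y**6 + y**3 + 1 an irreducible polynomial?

Write f(y) = y**6 + y**3 + 1.
Check for roots in GF(2): f(0) = 1; f(1) = 1.
No roots, so no linear factors.
Monic irreducibles of degree 2 over GF(2): y**2 + y + 1.
None of them divide f (all give nonzero remainder).
Monic irreducibles of degree 3 over GF(2): y**3 + y + 1, y**3 + y**2 + 1.
None of them divide f (all give nonzero remainder).
No irreducible factor of degree ≤ 3 exists, so f is irreducible over GF(2).

Yes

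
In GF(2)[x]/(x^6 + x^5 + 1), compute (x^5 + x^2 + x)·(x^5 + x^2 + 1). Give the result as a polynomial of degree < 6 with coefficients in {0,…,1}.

x^5

Multiply in GF(2)[x]: (x^5 + x^2 + x)·(x^5 + x^2 + 1) = x^10 + x^6 + x^5 + x^4 + x^3 + x^2 + x.
Reduce using x^6 ≡ x^5 + 1 (mod x^6 + x^5 + 1).
Reduced: x^5.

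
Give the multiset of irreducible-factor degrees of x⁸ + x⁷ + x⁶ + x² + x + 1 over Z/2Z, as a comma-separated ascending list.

Write h(x) = x⁸ + x⁷ + x⁶ + x² + x + 1.
Roots in Z/2Z: h(0) = 1; h(1) = 0 → root.
Linear factors from roots: (x + 1).
Complete factorization: h(x) = (x + 1)^2·(x² + x + 1)^3.
Factor degrees with multiplicity: 1 + 1 + 2 + 2 + 2 = 8.

1, 1, 2, 2, 2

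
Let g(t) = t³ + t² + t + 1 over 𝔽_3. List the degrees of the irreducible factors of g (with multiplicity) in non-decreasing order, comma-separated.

Roots in 𝔽_3: g(0) = 1; g(1) = 1; g(2) = 0 → root.
Linear factors from roots: (t + 1).
Complete factorization: g(t) = (t + 1)·(t² + 1).
Factor degrees with multiplicity: 1 + 2 = 3.

1, 2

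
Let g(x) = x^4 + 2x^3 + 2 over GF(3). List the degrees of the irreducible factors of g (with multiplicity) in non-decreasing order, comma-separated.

Roots in GF(3): g(0) = 2; g(1) = 2; g(2) = 1.
Complete factorization: g(x) = (x^4 + 2x^3 + 2).
Factor degrees with multiplicity: 4 = 4.

4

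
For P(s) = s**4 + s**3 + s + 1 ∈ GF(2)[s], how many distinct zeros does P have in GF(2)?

Evaluate at each of the 2 elements of GF(2):
P(0) = 1; P(1) = 0 → root.
Roots: {1}.

1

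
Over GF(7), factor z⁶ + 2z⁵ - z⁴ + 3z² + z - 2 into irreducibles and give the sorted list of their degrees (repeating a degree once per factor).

Write g(z) = z⁶ + 2z⁵ - z⁴ + 3z² + z - 2.
Linear factors from roots: (z - 3).
Complete factorization: g(z) = (z - 3)·(z² - 2z + 3)·(z³ - 3z + 1).
Factor degrees with multiplicity: 1 + 2 + 3 = 6.

1, 2, 3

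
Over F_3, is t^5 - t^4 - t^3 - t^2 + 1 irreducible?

Yes

Write f(t) = t^5 - t^4 - t^3 - t^2 + 1.
Check for roots in F_3: f(0) = 1; f(1) = 2; f(2) = 2.
No roots, so no linear factors.
Monic irreducibles of degree 2 over GF(3): t^2 + 1, t^2 + t - 1, t^2 - t - 1.
None of them divide f (all give nonzero remainder).
No irreducible factor of degree ≤ 2 exists, so f is irreducible over GF(3).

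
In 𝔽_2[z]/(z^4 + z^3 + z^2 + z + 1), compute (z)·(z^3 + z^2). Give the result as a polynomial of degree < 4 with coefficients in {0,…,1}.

z^2 + z + 1

Multiply in 𝔽_2[z]: (z)·(z^3 + z^2) = z^4 + z^3.
Reduce using z^4 ≡ z^3 + z^2 + z + 1 (mod z^4 + z^3 + z^2 + z + 1).
Reduced: z^2 + z + 1.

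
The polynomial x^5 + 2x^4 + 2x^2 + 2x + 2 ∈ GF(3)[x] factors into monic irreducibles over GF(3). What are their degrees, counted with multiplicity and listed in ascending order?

Write f(x) = x^5 + 2x^4 + 2x^2 + 2x + 2.
Roots in GF(3): f(0) = 2; f(1) = 0 → root; f(2) = 0 → root.
Linear factors from roots: (x + 2), (x + 1).
Complete factorization: f(x) = (x + 1)·(x + 2)·(x^3 + 2x^2 + x + 1).
Factor degrees with multiplicity: 1 + 1 + 3 = 5.

1, 1, 3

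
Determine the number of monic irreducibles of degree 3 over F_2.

2

The number of monic irreducibles of degree 3 over GF(2) is (1/3)·Σ_{d∣3} μ(3/d) 2^d.
Divisors of 3: 1, 3; μ(3/d) for each: -1, 1.
Σ = − 2^1 + 2^3 = 6.
N = 6/3 = 2.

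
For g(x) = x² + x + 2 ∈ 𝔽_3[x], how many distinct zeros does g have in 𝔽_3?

Evaluate at each of the 3 elements of 𝔽_3:
g(0) = 2; g(1) = 1; g(2) = 2.
No element is a root.

0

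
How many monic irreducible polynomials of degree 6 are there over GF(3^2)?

88440

The number of monic irreducibles of degree 6 over GF(9) is (1/6)·Σ_{d∣6} μ(6/d) 9^d.
Divisors of 6: 1, 2, 3, 6; μ(6/d) for each: 1, -1, -1, 1.
Σ = 9^1 − 9^2 − 9^3 + 9^6 = 530640.
N = 530640/6 = 88440.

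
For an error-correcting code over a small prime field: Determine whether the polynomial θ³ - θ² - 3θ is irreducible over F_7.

Write f(θ) = θ³ - θ² - 3θ.
Check for roots in F_7: f(0) = 0 → root; f(1) = 4; f(2) = 5; f(3) = 2; f(4) = 1; f(5) = 1; f(6) = 1.
f(0) = 0, so (θ) divides f(θ); f is reducible.

No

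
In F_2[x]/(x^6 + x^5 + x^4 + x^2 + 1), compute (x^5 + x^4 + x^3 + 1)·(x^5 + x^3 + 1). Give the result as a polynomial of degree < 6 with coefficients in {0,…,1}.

Multiply in F_2[x]: (x^5 + x^4 + x^3 + 1)·(x^5 + x^3 + 1) = x^10 + x^9 + x^7 + x^6 + x^4 + 1.
Reduce using x^6 ≡ x^5 + x^4 + x^2 + 1 (mod x^6 + x^5 + x^4 + x^2 + 1).
Reduced: x^5.

x^5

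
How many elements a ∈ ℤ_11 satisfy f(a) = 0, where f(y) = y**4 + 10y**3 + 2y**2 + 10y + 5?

1

Evaluate at each of the 11 elements of ℤ_11:
f(0) = 5; f(1) = 6; f(2) = 8; f(3) = 8; f(4) = 5; f(5) = 0 → root; f(6) = 7; f(7) = 9; f(8) = 2; f(9) = 6; f(10) = 10.
Roots: {5}.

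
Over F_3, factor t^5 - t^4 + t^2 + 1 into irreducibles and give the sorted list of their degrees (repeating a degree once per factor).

1, 2, 2

Write f(t) = t^5 - t^4 + t^2 + 1.
Roots in F_3: f(0) = 1; f(1) = 2; f(2) = 0 → root.
Linear factors from roots: (t + 1).
Complete factorization: f(t) = (t + 1)·(t^2 - t - 1)^2.
Factor degrees with multiplicity: 1 + 2 + 2 = 5.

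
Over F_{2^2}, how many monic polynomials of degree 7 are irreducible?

x^(4^7) − x is the product of all monic irreducibles of degree dividing 7; Möbius inversion gives N = (1/7) Σ μ(7/d)·4^d.
Divisors of 7: 1, 7; μ(7/d) for each: -1, 1.
Σ = − 4^1 + 4^7 = 16380.
N = 16380/7 = 2340.

2340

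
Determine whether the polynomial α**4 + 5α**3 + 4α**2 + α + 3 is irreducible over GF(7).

Write P(α) = α**4 + 5α**3 + 4α**2 + α + 3.
Check for roots in GF(7): P(0) = 3; P(1) = 0 → root; P(2) = 0 → root; P(3) = 6; P(4) = 3; P(5) = 0 → root; P(6) = 2.
P(1) = 0, so (α − 1) divides P(α); P is reducible.

No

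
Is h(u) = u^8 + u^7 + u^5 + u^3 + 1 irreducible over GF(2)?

Check for roots in GF(2): h(0) = 1; h(1) = 1.
No roots, so no linear factors.
Monic irreducibles of degree 2 over GF(2): u^2 + u + 1.
None of them divide h (all give nonzero remainder).
Monic irreducibles of degree 3 over GF(2): u^3 + u + 1, u^3 + u^2 + 1.
None of them divide h (all give nonzero remainder).
Monic irreducibles of degree 4 over GF(2): u^4 + u + 1, u^4 + u^3 + 1, u^4 + u^3 + u^2 + u + 1.
None of them divide h (all give nonzero remainder).
No irreducible factor of degree ≤ 4 exists, so h is irreducible over GF(2).

Yes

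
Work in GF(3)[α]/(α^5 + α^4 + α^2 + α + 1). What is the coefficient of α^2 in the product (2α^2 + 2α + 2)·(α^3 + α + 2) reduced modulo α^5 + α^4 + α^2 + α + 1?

Multiply in GF(3)[α]: (2α^2 + 2α + 2)·(α^3 + α + 2) = 2α^5 + 2α^4 + α^3 + 1.
Reduce using α^5 ≡ 2α^4 + 2α^2 + 2α + 2 (mod α^5 + α^4 + α^2 + α + 1).
Reduced: α^3 + α^2 + α + 2.

1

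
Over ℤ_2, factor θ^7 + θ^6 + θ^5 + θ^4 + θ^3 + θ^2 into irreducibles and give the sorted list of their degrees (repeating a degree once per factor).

1, 1, 1, 2, 2

Write f(θ) = θ^7 + θ^6 + θ^5 + θ^4 + θ^3 + θ^2.
Roots in ℤ_2: f(0) = 0 → root; f(1) = 0 → root.
Linear factors from roots: (θ), (θ + 1).
Complete factorization: f(θ) = (θ + 1)·(θ)^2·(θ^2 + θ + 1)^2.
Factor degrees with multiplicity: 1 + 1 + 1 + 2 + 2 = 7.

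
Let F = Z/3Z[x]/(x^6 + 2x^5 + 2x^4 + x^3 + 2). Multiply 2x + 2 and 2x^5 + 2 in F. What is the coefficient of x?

1

Multiply in Z/3Z[x]: (2x + 2)·(2x^5 + 2) = x^6 + x^5 + x + 1.
Reduce using x^6 ≡ x^5 + x^4 + 2x^3 + 1 (mod x^6 + 2x^5 + 2x^4 + x^3 + 2).
Reduced: 2x^5 + x^4 + 2x^3 + x + 2.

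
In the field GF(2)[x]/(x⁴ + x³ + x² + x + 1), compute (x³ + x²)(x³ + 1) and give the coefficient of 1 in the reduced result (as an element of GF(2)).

Multiply in GF(2)[x]: (x³ + x²)·(x³ + 1) = x⁶ + x⁵ + x³ + x².
Reduce using x⁴ ≡ x³ + x² + x + 1 (mod x⁴ + x³ + x² + x + 1).
Reduced: x³ + x² + x + 1.

1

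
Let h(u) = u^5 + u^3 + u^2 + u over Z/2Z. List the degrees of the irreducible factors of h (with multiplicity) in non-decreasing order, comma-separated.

Roots in Z/2Z: h(0) = 0 → root; h(1) = 0 → root.
Linear factors from roots: (u), (u + 1).
Complete factorization: h(u) = (u)·(u + 1)·(u^3 + u^2 + 1).
Factor degrees with multiplicity: 1 + 1 + 3 = 5.

1, 1, 3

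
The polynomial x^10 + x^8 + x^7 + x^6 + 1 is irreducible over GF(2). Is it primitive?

No

Write f(x) = x^10 + x^8 + x^7 + x^6 + 1.
|GF(2^10)^×| = 2^10 − 1 = 1023. Prime factorization: 1023 = 3·11·31.
f is primitive ⇔ x has order 1023 in GF(2)[x]/(f), i.e. x^(1023/q) ≠ 1 for each prime q | 1023.
x^(341) mod f = 1
x^(93) mod f = x^5 + x^4 + 1.
x^(33) mod f = x^9 + x^7 + x^6 + x^3 + x^2 + x.
Since x^(341) = 1, the order of x divides 341 < 1023; not primitive.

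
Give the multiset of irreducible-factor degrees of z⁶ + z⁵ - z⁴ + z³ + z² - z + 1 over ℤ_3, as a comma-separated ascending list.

1, 2, 3

Write f(z) = z⁶ + z⁵ - z⁴ + z³ + z² - z + 1.
Roots in ℤ_3: f(0) = 1; f(1) = 0 → root; f(2) = 1.
Linear factors from roots: (z - 1).
Complete factorization: f(z) = (z - 1)·(z² - z - 1)·(z³ - z + 1).
Factor degrees with multiplicity: 1 + 2 + 3 = 6.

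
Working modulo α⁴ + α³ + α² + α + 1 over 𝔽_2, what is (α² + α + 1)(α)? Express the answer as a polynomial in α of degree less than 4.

Multiply in 𝔽_2[α]: (α² + α + 1)·(α) = α³ + α² + α.
Reduced: α³ + α² + α.

α^3 + α^2 + α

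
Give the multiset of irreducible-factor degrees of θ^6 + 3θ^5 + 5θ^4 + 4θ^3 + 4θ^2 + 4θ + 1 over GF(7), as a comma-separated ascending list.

1, 1, 2, 2

Write g(θ) = θ^6 + 3θ^5 + 5θ^4 + 4θ^3 + 4θ^2 + 4θ + 1.
Linear factors from roots: (θ + 3), (θ + 1).
Complete factorization: g(θ) = (θ + 1)·(θ + 3)·(θ^2 + θ + 6)·(θ^2 + 5θ + 2).
Factor degrees with multiplicity: 1 + 1 + 2 + 2 = 6.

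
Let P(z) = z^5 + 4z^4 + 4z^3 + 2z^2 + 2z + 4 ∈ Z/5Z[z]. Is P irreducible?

Check for roots in Z/5Z: P(0) = 4; P(1) = 2; P(2) = 4; P(3) = 3; P(4) = 3.
No roots, so no linear factors.
Degree-2 irreducible divisors: test the 10 monic irreducibles of degree 2 over GF(5).
None of them divide P (all give nonzero remainder).
No irreducible factor of degree ≤ 2 exists, so P is irreducible over GF(5).

Yes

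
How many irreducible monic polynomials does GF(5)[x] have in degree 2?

10

x^(5^2) − x is the product of all monic irreducibles of degree dividing 2; Möbius inversion gives N = (1/2) Σ μ(2/d)·5^d.
Divisors of 2: 1, 2; μ(2/d) for each: -1, 1.
Σ = − 5^1 + 5^2 = 20.
N = 20/2 = 10.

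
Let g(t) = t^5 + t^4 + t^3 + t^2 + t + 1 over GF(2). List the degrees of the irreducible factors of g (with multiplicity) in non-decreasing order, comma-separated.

Roots in GF(2): g(0) = 1; g(1) = 0 → root.
Linear factors from roots: (t + 1).
Complete factorization: g(t) = (t + 1)·(t^2 + t + 1)^2.
Factor degrees with multiplicity: 1 + 2 + 2 = 5.

1, 2, 2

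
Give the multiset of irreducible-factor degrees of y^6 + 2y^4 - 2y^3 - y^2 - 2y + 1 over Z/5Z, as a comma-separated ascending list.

Write f(y) = y^6 + 2y^4 - 2y^3 - y^2 - 2y + 1.
Roots in Z/5Z: f(0) = 1; f(1) = 4; f(2) = 3; f(3) = 3; f(4) = 2.
Complete factorization: f(y) = (y^2 - y + 1)·(y^2 - 2y - 1)^2.
Factor degrees with multiplicity: 2 + 2 + 2 = 6.

2, 2, 2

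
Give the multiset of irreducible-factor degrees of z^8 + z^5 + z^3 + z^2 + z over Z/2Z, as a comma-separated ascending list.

Write h(z) = z^8 + z^5 + z^3 + z^2 + z.
Roots in Z/2Z: h(0) = 0 → root; h(1) = 1.
Linear factors from roots: (z).
Complete factorization: h(z) = (z)·(z^2 + z + 1)^2·(z^3 + z + 1).
Factor degrees with multiplicity: 1 + 2 + 2 + 3 = 8.

1, 2, 2, 3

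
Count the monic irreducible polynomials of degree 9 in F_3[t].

2184

The number of monic irreducibles of degree 9 over GF(3) is (1/9)·Σ_{d∣9} μ(9/d) 3^d.
Divisors of 9: 1, 3, 9; μ(9/d) for each: 0, -1, 1.
Σ = − 3^3 + 3^9 = 19656.
N = 19656/9 = 2184.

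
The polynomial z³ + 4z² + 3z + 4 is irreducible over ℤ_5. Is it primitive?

Write f(z) = z³ + 4z² + 3z + 4.
|GF(5^3)^×| = 5^3 − 1 = 124. Prime factorization: 124 = 2^2·31.
f is primitive ⇔ z has order 124 in GF(5)[z]/(f), i.e. z^(124/q) ≠ 1 for each prime q | 124.
z^(62) mod f = 1
z^(4) mod f = 3z² + 3z + 1.
Since z^(62) = 1, the order of z divides 62 < 124; not primitive.

No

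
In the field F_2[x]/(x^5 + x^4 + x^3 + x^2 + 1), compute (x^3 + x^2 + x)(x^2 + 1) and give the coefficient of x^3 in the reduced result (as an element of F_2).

1

Multiply in F_2[x]: (x^3 + x^2 + x)·(x^2 + 1) = x^5 + x^4 + x^2 + x.
Reduce using x^5 ≡ x^4 + x^3 + x^2 + 1 (mod x^5 + x^4 + x^3 + x^2 + 1).
Reduced: x^3 + x + 1.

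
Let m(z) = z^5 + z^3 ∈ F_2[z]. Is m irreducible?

Check for roots in F_2: m(0) = 0 → root; m(1) = 0 → root.
m(0) = 0, so (z) divides m(z); m is reducible.

No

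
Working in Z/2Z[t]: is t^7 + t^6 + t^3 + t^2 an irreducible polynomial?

Write f(t) = t^7 + t^6 + t^3 + t^2.
Check for roots in Z/2Z: f(0) = 0 → root; f(1) = 0 → root.
f(0) = 0, so (t) divides f(t); f is reducible.

No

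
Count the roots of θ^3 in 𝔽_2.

Write P(θ) = θ^3.
Evaluate at each of the 2 elements of 𝔽_2:
P(0) = 0 → root; P(1) = 1.
Roots: {0}.

1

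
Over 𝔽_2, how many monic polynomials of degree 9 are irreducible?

x^(2^9) − x is the product of all monic irreducibles of degree dividing 9; Möbius inversion gives N = (1/9) Σ μ(9/d)·2^d.
Divisors of 9: 1, 3, 9; μ(9/d) for each: 0, -1, 1.
Σ = − 2^3 + 2^9 = 504.
N = 504/9 = 56.

56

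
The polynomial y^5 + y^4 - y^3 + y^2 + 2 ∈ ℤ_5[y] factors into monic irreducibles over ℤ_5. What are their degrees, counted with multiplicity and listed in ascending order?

Write g(y) = y^5 + y^4 - y^3 + y^2 + 2.
Roots in ℤ_5: g(0) = 2; g(1) = 4; g(2) = 1; g(3) = 3; g(4) = 4.
Complete factorization: g(y) = (y^5 + y^4 - y^3 + y^2 + 2).
Factor degrees with multiplicity: 5 = 5.

5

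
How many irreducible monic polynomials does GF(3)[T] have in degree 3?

Gauss's count: N_{3}(3) = (1/3) Σ_{d|3} μ(3/d)·3^d.
Divisors of 3: 1, 3; μ(3/d) for each: -1, 1.
Σ = − 3^1 + 3^3 = 24.
N = 24/3 = 8.

8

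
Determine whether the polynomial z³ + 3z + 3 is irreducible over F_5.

Yes

Write h(z) = z³ + 3z + 3.
Check for roots in F_5: h(0) = 3; h(1) = 2; h(2) = 2; h(3) = 4; h(4) = 4.
No roots. A degree-3 polynomial over a field with no linear factor is irreducible.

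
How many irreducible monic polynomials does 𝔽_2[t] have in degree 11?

Gauss's count: N_{2}(11) = (1/11) Σ_{d|11} μ(11/d)·2^d.
Divisors of 11: 1, 11; μ(11/d) for each: -1, 1.
Σ = − 2^1 + 2^11 = 2046.
N = 2046/11 = 186.

186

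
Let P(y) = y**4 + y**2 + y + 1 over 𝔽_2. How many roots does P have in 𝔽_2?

1

Evaluate at each of the 2 elements of 𝔽_2:
P(0) = 1; P(1) = 0 → root.
Roots: {1}.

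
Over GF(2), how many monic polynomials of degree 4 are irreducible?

3

By the necklace-counting formula, N_2(4) = (1/4) Σ_{d|4} μ(4/d)·2^d.
Divisors of 4: 1, 2, 4; μ(4/d) for each: 0, -1, 1.
Σ = − 2^2 + 2^4 = 12.
N = 12/4 = 3.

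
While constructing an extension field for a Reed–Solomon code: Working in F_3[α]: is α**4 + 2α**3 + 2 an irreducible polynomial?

Write h(α) = α**4 + 2α**3 + 2.
Check for roots in F_3: h(0) = 2; h(1) = 2; h(2) = 1.
No roots, so no linear factors.
Monic irreducibles of degree 2 over GF(3): α**2 + 1, α**2 + α + 2, α**2 + 2α + 2.
None of them divide h (all give nonzero remainder).
No irreducible factor of degree ≤ 2 exists, so h is irreducible over GF(3).

Yes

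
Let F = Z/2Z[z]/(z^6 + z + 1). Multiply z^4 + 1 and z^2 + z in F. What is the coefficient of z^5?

1

Multiply in Z/2Z[z]: (z^4 + 1)·(z^2 + z) = z^6 + z^5 + z^2 + z.
Reduce using z^6 ≡ z + 1 (mod z^6 + z + 1).
Reduced: z^5 + z^2 + 1.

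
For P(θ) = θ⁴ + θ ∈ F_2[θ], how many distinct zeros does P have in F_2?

2

Evaluate at each of the 2 elements of F_2:
P(0) = 0 → root; P(1) = 0 → root.
Roots: {0, 1}.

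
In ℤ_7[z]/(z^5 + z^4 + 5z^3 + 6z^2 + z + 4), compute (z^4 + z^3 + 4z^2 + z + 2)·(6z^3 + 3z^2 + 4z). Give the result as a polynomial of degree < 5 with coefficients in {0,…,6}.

z^4 + 3z^3 + 2z^2 + 5z + 1

Multiply in ℤ_7[z]: (z^4 + z^3 + 4z^2 + z + 2)·(6z^3 + 3z^2 + 4z) = 6z^7 + 2z^6 + 3z^5 + z^4 + 3z^3 + 3z^2 + z.
Reduce using z^5 ≡ 6z^4 + 2z^3 + z^2 + 6z + 3 (mod z^5 + z^4 + 5z^3 + 6z^2 + z + 4).
Reduced: z^4 + 3z^3 + 2z^2 + 5z + 1.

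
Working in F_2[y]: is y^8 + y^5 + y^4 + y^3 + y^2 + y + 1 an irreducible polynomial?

Yes

Write g(y) = y^8 + y^5 + y^4 + y^3 + y^2 + y + 1.
Check for roots in F_2: g(0) = 1; g(1) = 1.
No roots, so no linear factors.
Monic irreducibles of degree 2 over GF(2): y^2 + y + 1.
None of them divide g (all give nonzero remainder).
Monic irreducibles of degree 3 over GF(2): y^3 + y + 1, y^3 + y^2 + 1.
None of them divide g (all give nonzero remainder).
Monic irreducibles of degree 4 over GF(2): y^4 + y + 1, y^4 + y^3 + 1, y^4 + y^3 + y^2 + y + 1.
None of them divide g (all give nonzero remainder).
No irreducible factor of degree ≤ 4 exists, so g is irreducible over GF(2).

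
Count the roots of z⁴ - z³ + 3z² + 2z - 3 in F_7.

Write h(z) = z⁴ - z³ + 3z² + 2z - 3.
Evaluate at each of the 7 elements of F_7:
h(0) = 4; h(1) = 2; h(2) = 0 → root; h(3) = 0 → root; h(4) = 0 → root; h(5) = 1; h(6) = 0 → root.
Roots: {2, 3, 4, 6}.

4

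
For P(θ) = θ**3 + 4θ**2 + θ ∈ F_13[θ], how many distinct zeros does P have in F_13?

Evaluate at each of the 13 elements of F_13:
P(0) = 0 → root; P(1) = 6; P(2) = 0 → root; P(3) = 1; P(4) = 2; P(5) = 9; P(6) = 2; P(7) = 0 → root; P(8) = 9; P(9) = 9; P(10) = 6; P(11) = 6; P(12) = 2.
Roots: {0, 2, 7}.

3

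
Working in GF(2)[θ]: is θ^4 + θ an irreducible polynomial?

No

Write f(θ) = θ^4 + θ.
Check for roots in GF(2): f(0) = 0 → root; f(1) = 0 → root.
f(0) = 0, so (θ) divides f(θ); f is reducible.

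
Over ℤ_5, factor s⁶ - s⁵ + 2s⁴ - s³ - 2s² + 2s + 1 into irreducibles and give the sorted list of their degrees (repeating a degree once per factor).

Write h(s) = s⁶ - s⁵ + 2s⁴ - s³ - 2s² + 2s + 1.
Roots in ℤ_5: h(0) = 1; h(1) = 2; h(2) = 3; h(3) = 0 → root; h(4) = 2.
Linear factors from roots: (s + 2).
Complete factorization: h(s) = (s + 2)·(s² + 2)·(s³ + 2s² + s - 1).
Factor degrees with multiplicity: 1 + 2 + 3 = 6.

1, 2, 3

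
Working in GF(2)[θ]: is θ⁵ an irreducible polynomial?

No

Write h(θ) = θ⁵.
Check for roots in GF(2): h(0) = 0 → root; h(1) = 1.
h(0) = 0, so (θ) divides h(θ); h is reducible.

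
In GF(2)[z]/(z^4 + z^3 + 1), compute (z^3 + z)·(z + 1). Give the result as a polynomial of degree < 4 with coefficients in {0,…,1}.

z^2 + z + 1

Multiply in GF(2)[z]: (z^3 + z)·(z + 1) = z^4 + z^3 + z^2 + z.
Reduce using z^4 ≡ z^3 + 1 (mod z^4 + z^3 + 1).
Reduced: z^2 + z + 1.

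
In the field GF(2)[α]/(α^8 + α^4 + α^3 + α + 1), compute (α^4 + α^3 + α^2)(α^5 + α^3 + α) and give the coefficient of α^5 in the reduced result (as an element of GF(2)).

1

Multiply in GF(2)[α]: (α^4 + α^3 + α^2)·(α^5 + α^3 + α) = α^9 + α^8 + α^6 + α^4 + α^3.
Reduce using α^8 ≡ α^4 + α^3 + α + 1 (mod α^8 + α^4 + α^3 + α + 1).
Reduced: α^6 + α^5 + α^4 + α^2 + 1.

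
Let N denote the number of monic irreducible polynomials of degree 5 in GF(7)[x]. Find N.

3360

By the necklace-counting formula, N_7(5) = (1/5) Σ_{d|5} μ(5/d)·7^d.
Divisors of 5: 1, 5; μ(5/d) for each: -1, 1.
Σ = − 7^1 + 7^5 = 16800.
N = 16800/5 = 3360.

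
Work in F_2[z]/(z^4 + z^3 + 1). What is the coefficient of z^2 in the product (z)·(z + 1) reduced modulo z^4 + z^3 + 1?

1

Multiply in F_2[z]: (z)·(z + 1) = z^2 + z.
Reduced: z^2 + z.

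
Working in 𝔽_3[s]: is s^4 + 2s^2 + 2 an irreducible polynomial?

Yes

Write m(s) = s^4 + 2s^2 + 2.
Check for roots in 𝔽_3: m(0) = 2; m(1) = 2; m(2) = 2.
No roots, so no linear factors.
Monic irreducibles of degree 2 over GF(3): s^2 + 1, s^2 + s + 2, s^2 + 2s + 2.
None of them divide m (all give nonzero remainder).
No irreducible factor of degree ≤ 2 exists, so m is irreducible over GF(3).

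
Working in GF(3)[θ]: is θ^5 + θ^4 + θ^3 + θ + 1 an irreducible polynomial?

Write g(θ) = θ^5 + θ^4 + θ^3 + θ + 1.
Check for roots in GF(3): g(0) = 1; g(1) = 2; g(2) = 2.
No roots, so no linear factors.
Monic irreducibles of degree 2 over GF(3): θ^2 + 1, θ^2 + θ + 2, θ^2 + 2θ + 2.
None of them divide g (all give nonzero remainder).
No irreducible factor of degree ≤ 2 exists, so g is irreducible over GF(3).

Yes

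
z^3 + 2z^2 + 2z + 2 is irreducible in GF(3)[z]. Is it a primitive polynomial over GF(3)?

Write f(z) = z^3 + 2z^2 + 2z + 2.
|GF(3^3)^×| = 3^3 − 1 = 26. Prime factorization: 26 = 2·13.
f is primitive ⇔ z has order 26 in GF(3)[z]/(f), i.e. z^(26/q) ≠ 1 for each prime q | 26.
z^(13) mod f = 1
z^(2) mod f = z^2.
Since z^(13) = 1, the order of z divides 13 < 26; not primitive.

No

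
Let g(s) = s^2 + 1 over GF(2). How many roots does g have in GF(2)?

1

Evaluate at each of the 2 elements of GF(2):
g(0) = 1; g(1) = 0 → root.
Roots: {1}.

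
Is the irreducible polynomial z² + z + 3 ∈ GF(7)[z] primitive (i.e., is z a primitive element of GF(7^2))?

Write f(z) = z² + z + 3.
|GF(7^2)^×| = 7^2 − 1 = 48. Prime factorization: 48 = 2^4·3.
f is primitive ⇔ z has order 48 in GF(7)[z]/(f), i.e. z^(48/q) ≠ 1 for each prime q | 48.
z^(24) mod f = 6.
z^(16) mod f = 2.
None equal 1, so z has full order 48; f is primitive.

Yes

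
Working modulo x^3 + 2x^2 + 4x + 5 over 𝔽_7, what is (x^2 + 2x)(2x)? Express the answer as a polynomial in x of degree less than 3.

6x + 4

Multiply in 𝔽_7[x]: (x^2 + 2x)·(2x) = 2x^3 + 4x^2.
Reduce using x^3 ≡ 5x^2 + 3x + 2 (mod x^3 + 2x^2 + 4x + 5).
Reduced: 6x + 4.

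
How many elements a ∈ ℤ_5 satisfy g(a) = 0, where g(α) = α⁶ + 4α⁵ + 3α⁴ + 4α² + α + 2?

Evaluate at each of the 5 elements of ℤ_5:
g(0) = 2; g(1) = 0 → root; g(2) = 0 → root; g(3) = 0 → root; g(4) = 0 → root.
Roots: {1, 2, 3, 4}.

4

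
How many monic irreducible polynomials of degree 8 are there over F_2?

The number of monic irreducibles of degree 8 over GF(2) is (1/8)·Σ_{d∣8} μ(8/d) 2^d.
Divisors of 8: 1, 2, 4, 8; μ(8/d) for each: 0, 0, -1, 1.
Σ = − 2^4 + 2^8 = 240.
N = 240/8 = 30.

30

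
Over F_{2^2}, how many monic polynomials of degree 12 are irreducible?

1397740

x^(4^12) − x is the product of all monic irreducibles of degree dividing 12; Möbius inversion gives N = (1/12) Σ μ(12/d)·4^d.
Divisors of 12: 1, 2, 3, 4, 6, 12; μ(12/d) for each: 0, 1, 0, -1, -1, 1.
Σ = 4^2 − 4^4 − 4^6 + 4^12 = 16772880.
N = 16772880/12 = 1397740.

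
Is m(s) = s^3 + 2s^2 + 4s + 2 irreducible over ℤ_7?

Check for roots in ℤ_7: m(0) = 2; m(1) = 2; m(2) = 5; m(3) = 3; m(4) = 2; m(5) = 1; m(6) = 6.
No roots. A degree-3 polynomial over a field with no linear factor is irreducible.

Yes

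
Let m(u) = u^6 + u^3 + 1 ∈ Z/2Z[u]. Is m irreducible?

Yes

Check for roots in Z/2Z: m(0) = 1; m(1) = 1.
No roots, so no linear factors.
Monic irreducibles of degree 2 over GF(2): u^2 + u + 1.
None of them divide m (all give nonzero remainder).
Monic irreducibles of degree 3 over GF(2): u^3 + u + 1, u^3 + u^2 + 1.
None of them divide m (all give nonzero remainder).
No irreducible factor of degree ≤ 3 exists, so m is irreducible over GF(2).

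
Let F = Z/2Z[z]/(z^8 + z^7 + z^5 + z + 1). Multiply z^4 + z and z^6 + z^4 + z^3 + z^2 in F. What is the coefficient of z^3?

Multiply in Z/2Z[z]: (z^4 + z)·(z^6 + z^4 + z^3 + z^2) = z^10 + z^8 + z^6 + z^5 + z^4 + z^3.
Reduce using z^8 ≡ z^7 + z^5 + z + 1 (mod z^8 + z^7 + z^5 + z + 1).
Reduced: z^7 + z^5 + z^4 + z.

0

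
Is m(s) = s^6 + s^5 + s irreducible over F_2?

Check for roots in F_2: m(0) = 0 → root; m(1) = 1.
m(0) = 0, so (s) divides m(s); m is reducible.

No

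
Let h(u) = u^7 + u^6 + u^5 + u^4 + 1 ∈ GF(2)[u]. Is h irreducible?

Check for roots in GF(2): h(0) = 1; h(1) = 1.
No roots, so no linear factors.
Monic irreducibles of degree 2 over GF(2): u^2 + u + 1.
None of them divide h (all give nonzero remainder).
Monic irreducibles of degree 3 over GF(2): u^3 + u + 1, u^3 + u^2 + 1.
None of them divide h (all give nonzero remainder).
No irreducible factor of degree ≤ 3 exists, so h is irreducible over GF(2).

Yes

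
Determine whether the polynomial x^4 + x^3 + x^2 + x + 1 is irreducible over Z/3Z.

Yes

Write m(x) = x^4 + x^3 + x^2 + x + 1.
Check for roots in Z/3Z: m(0) = 1; m(1) = 2; m(2) = 1.
No roots, so no linear factors.
Monic irreducibles of degree 2 over GF(3): x^2 + 1, x^2 + x + 2, x^2 + 2x + 2.
None of them divide m (all give nonzero remainder).
No irreducible factor of degree ≤ 2 exists, so m is irreducible over GF(3).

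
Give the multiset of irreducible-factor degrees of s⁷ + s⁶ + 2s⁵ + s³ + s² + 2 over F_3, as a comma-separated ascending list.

Write h(s) = s⁷ + s⁶ + 2s⁵ + s³ + s² + 2.
Roots in F_3: h(0) = 2; h(1) = 2; h(2) = 0 → root.
Linear factors from roots: (s + 1).
Complete factorization: h(s) = (s + 1)^2·(s² + 1)·(s³ + 2s² + 2s + 2).
Factor degrees with multiplicity: 1 + 1 + 2 + 3 = 7.

1, 1, 2, 3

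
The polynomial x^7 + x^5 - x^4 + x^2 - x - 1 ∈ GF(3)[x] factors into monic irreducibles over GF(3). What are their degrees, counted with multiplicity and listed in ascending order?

1, 1, 2, 3

Write g(x) = x^7 + x^5 - x^4 + x^2 - x - 1.
Roots in GF(3): g(0) = 2; g(1) = 0 → root; g(2) = 1.
Linear factors from roots: (x - 1).
Complete factorization: g(x) = (x - 1)^2·(x^2 - x - 1)·(x^3 - x + 1).
Factor degrees with multiplicity: 1 + 1 + 2 + 3 = 7.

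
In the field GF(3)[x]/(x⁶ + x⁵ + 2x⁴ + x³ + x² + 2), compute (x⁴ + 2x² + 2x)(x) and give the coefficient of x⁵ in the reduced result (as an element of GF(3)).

Multiply in GF(3)[x]: (x⁴ + 2x² + 2x)·(x) = x⁵ + 2x³ + 2x².
Reduced: x⁵ + 2x³ + 2x².

1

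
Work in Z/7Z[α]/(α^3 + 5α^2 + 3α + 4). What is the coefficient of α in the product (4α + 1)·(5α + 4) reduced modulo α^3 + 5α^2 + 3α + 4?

0

Multiply in Z/7Z[α]: (4α + 1)·(5α + 4) = 6α^2 + 4.
Reduced: 6α^2 + 4.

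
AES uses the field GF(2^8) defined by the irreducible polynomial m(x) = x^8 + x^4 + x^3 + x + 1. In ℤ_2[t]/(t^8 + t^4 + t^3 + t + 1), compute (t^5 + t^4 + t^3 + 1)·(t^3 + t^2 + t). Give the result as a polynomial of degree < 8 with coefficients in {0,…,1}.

t^6 + t^2 + 1

Multiply in ℤ_2[t]: (t^5 + t^4 + t^3 + 1)·(t^3 + t^2 + t) = t^8 + t^6 + t^4 + t^3 + t^2 + t.
Reduce using t^8 ≡ t^4 + t^3 + t + 1 (mod t^8 + t^4 + t^3 + t + 1).
Reduced: t^6 + t^2 + 1.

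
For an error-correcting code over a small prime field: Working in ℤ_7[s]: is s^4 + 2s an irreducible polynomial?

No

Write P(s) = s^4 + 2s.
Check for roots in ℤ_7: P(0) = 0 → root; P(1) = 3; P(2) = 6; P(3) = 3; P(4) = 5; P(5) = 5; P(6) = 6.
P(0) = 0, so (s) divides P(s); P is reducible.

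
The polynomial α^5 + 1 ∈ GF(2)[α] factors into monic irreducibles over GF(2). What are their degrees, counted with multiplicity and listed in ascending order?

1, 4

Write f(α) = α^5 + 1.
Roots in GF(2): f(0) = 1; f(1) = 0 → root.
Linear factors from roots: (α + 1).
Complete factorization: f(α) = (α + 1)·(α^4 + α^3 + α^2 + α + 1).
Factor degrees with multiplicity: 1 + 4 = 5.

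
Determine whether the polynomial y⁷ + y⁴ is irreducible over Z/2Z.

No

Write P(y) = y⁷ + y⁴.
Check for roots in Z/2Z: P(0) = 0 → root; P(1) = 0 → root.
P(0) = 0, so (y) divides P(y); P is reducible.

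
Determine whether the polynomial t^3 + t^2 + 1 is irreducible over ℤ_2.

Yes

Write f(t) = t^3 + t^2 + 1.
Check for roots in ℤ_2: f(0) = 1; f(1) = 1.
No roots. A degree-3 polynomial over a field with no linear factor is irreducible.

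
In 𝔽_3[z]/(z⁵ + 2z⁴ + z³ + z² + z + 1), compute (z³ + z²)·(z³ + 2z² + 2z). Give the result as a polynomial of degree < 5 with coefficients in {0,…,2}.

Multiply in 𝔽_3[z]: (z³ + z²)·(z³ + 2z² + 2z) = z⁶ + z⁴ + 2z³.
Reduce using z⁵ ≡ z⁴ + 2z³ + 2z² + 2z + 2 (mod z⁵ + 2z⁴ + z³ + z² + z + 1).
Reduced: z⁴ + z² + z + 2.

z^4 + z^2 + z + 2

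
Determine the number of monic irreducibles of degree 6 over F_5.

The number of monic irreducibles of degree 6 over GF(5) is (1/6)·Σ_{d∣6} μ(6/d) 5^d.
Divisors of 6: 1, 2, 3, 6; μ(6/d) for each: 1, -1, -1, 1.
Σ = 5^1 − 5^2 − 5^3 + 5^6 = 15480.
N = 15480/6 = 2580.

2580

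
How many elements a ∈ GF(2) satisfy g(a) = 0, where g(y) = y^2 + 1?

1

Evaluate at each of the 2 elements of GF(2):
g(0) = 1; g(1) = 0 → root.
Roots: {1}.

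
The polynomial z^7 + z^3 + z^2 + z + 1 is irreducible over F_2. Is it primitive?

Yes

Write f(z) = z^7 + z^3 + z^2 + z + 1.
|GF(2^7)^×| = 2^7 − 1 = 127. Prime factorization: 127 = 127.
f is primitive ⇔ z has order 127 in GF(2)[z]/(f), i.e. z^(127/q) ≠ 1 for each prime q | 127.
z^(1) mod f = z.
None equal 1, so z has full order 127; f is primitive.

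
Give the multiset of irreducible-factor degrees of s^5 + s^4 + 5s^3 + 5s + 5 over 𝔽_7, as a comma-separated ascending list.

Write h(s) = s^5 + s^4 + 5s^3 + 5s + 5.
Complete factorization: h(s) = (s^2 + 2s + 5)·(s^3 + 6s^2 + 2s + 1).
Factor degrees with multiplicity: 2 + 3 = 5.

2, 3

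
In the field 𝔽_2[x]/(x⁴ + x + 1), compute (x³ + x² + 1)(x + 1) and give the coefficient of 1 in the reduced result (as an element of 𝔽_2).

Multiply in 𝔽_2[x]: (x³ + x² + 1)·(x + 1) = x⁴ + x² + x + 1.
Reduce using x⁴ ≡ x + 1 (mod x⁴ + x + 1).
Reduced: x².

0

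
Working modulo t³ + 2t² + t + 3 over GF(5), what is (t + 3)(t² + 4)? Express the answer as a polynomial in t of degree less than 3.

Multiply in GF(5)[t]: (t + 3)·(t² + 4) = t³ + 3t² + 4t + 2.
Reduce using t³ ≡ 3t² + 4t + 2 (mod t³ + 2t² + t + 3).
Reduced: t² + 3t + 4.

t^2 + 3t + 4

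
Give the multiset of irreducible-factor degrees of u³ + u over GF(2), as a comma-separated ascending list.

Write g(u) = u³ + u.
Roots in GF(2): g(0) = 0 → root; g(1) = 0 → root.
Linear factors from roots: (u), (u + 1).
Complete factorization: g(u) = (u)·(u + 1)^2.
Factor degrees with multiplicity: 1 + 1 + 1 = 3.

1, 1, 1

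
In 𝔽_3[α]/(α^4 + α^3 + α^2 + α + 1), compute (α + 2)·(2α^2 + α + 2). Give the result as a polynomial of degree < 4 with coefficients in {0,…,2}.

2α^3 + 2α^2 + α + 1

Multiply in 𝔽_3[α]: (α + 2)·(2α^2 + α + 2) = 2α^3 + 2α^2 + α + 1.
Reduced: 2α^3 + 2α^2 + α + 1.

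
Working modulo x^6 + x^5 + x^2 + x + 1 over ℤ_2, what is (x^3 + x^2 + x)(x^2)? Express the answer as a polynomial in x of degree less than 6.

x^5 + x^4 + x^3

Multiply in ℤ_2[x]: (x^3 + x^2 + x)·(x^2) = x^5 + x^4 + x^3.
Reduced: x^5 + x^4 + x^3.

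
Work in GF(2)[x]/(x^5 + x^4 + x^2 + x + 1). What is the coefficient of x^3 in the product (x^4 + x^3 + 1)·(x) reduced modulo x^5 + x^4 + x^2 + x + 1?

Multiply in GF(2)[x]: (x^4 + x^3 + 1)·(x) = x^5 + x^4 + x.
Reduce using x^5 ≡ x^4 + x^2 + x + 1 (mod x^5 + x^4 + x^2 + x + 1).
Reduced: x^2 + 1.

0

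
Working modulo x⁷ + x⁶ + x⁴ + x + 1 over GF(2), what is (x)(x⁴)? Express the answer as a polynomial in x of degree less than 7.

Multiply in GF(2)[x]: (x)·(x⁴) = x⁵.
Reduced: x⁵.

x^5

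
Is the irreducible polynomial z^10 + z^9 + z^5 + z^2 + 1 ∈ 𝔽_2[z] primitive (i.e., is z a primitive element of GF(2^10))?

Yes

Write f(z) = z^10 + z^9 + z^5 + z^2 + 1.
|GF(2^10)^×| = 2^10 − 1 = 1023. Prime factorization: 1023 = 3·11·31.
f is primitive ⇔ z has order 1023 in GF(2)[z]/(f), i.e. z^(1023/q) ≠ 1 for each prime q | 1023.
z^(341) mod f = z^7 + z^4 + z^2 + z.
z^(93) mod f = z^7 + z^6 + z^4 + z^3 + 1.
z^(33) mod f = z^9 + z^7 + z^6 + z^5 + z^3 + z^2 + 1.
None equal 1, so z has full order 1023; f is primitive.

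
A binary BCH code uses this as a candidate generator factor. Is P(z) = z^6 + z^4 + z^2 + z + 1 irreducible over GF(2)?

Yes

Check for roots in GF(2): P(0) = 1; P(1) = 1.
No roots, so no linear factors.
Monic irreducibles of degree 2 over GF(2): z^2 + z + 1.
None of them divide P (all give nonzero remainder).
Monic irreducibles of degree 3 over GF(2): z^3 + z + 1, z^3 + z^2 + 1.
None of them divide P (all give nonzero remainder).
No irreducible factor of degree ≤ 3 exists, so P is irreducible over GF(2).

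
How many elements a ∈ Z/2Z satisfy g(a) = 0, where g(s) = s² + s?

Evaluate at each of the 2 elements of Z/2Z:
g(0) = 0 → root; g(1) = 0 → root.
Roots: {0, 1}.

2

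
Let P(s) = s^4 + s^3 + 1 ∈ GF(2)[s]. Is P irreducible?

Yes

Check for roots in GF(2): P(0) = 1; P(1) = 1.
No roots, so no linear factors.
Monic irreducibles of degree 2 over GF(2): s^2 + s + 1.
None of them divide P (all give nonzero remainder).
No irreducible factor of degree ≤ 2 exists, so P is irreducible over GF(2).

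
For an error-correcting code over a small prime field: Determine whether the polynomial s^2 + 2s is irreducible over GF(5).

Write m(s) = s^2 + 2s.
Check for roots in GF(5): m(0) = 0 → root; m(1) = 3; m(2) = 3; m(3) = 0 → root; m(4) = 4.
m(0) = 0, so (s) divides m(s); m is reducible.

No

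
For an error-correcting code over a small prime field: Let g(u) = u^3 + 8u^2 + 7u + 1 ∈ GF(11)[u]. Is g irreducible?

Check each element of GF(11) for a root: g(0)=1, g(1)=6, g(2)=0, g(3)=0, g(4)=1, g(5)=9, g(6)=8, g(7)=4, g(8)=3, g(9)=0, g(10)=1.
g(2) = 0, so (u − 2) divides g(u); g is reducible.

No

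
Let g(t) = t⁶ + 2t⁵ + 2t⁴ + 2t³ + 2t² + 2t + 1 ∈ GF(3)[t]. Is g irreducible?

Check for roots in GF(3): g(0) = 1; g(1) = 0 → root; g(2) = 0 → root.
g(1) = 0, so (t − 1) divides g(t); g is reducible.

No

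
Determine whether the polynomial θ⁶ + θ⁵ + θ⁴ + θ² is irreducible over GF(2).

Write P(θ) = θ⁶ + θ⁵ + θ⁴ + θ².
Check for roots in GF(2): P(0) = 0 → root; P(1) = 0 → root.
P(0) = 0, so (θ) divides P(θ); P is reducible.

No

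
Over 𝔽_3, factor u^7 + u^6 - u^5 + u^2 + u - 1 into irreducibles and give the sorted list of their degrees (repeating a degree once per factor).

Write h(u) = u^7 + u^6 - u^5 + u^2 + u - 1.
Roots in 𝔽_3: h(0) = 2; h(1) = 2; h(2) = 0 → root.
Linear factors from roots: (u + 1).
Complete factorization: h(u) = (u + 1)·(u^2 + u - 1)·(u^4 - u^3 + u^2 - u + 1).
Factor degrees with multiplicity: 1 + 2 + 4 = 7.

1, 2, 4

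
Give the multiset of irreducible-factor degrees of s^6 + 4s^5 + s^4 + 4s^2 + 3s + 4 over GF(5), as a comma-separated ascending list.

Write f(s) = s^6 + 4s^5 + s^4 + 4s^2 + 3s + 4.
Roots in GF(5): f(0) = 4; f(1) = 2; f(2) = 4; f(3) = 1; f(4) = 3.
Complete factorization: f(s) = (s^6 + 4s^5 + s^4 + 4s^2 + 3s + 4).
Factor degrees with multiplicity: 6 = 6.

6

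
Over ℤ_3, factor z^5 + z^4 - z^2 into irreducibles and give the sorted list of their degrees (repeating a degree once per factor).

Write h(z) = z^5 + z^4 - z^2.
Roots in ℤ_3: h(0) = 0 → root; h(1) = 1; h(2) = 2.
Linear factors from roots: (z).
Complete factorization: h(z) = (z)^2·(z^3 + z^2 - 1).
Factor degrees with multiplicity: 1 + 1 + 3 = 5.

1, 1, 3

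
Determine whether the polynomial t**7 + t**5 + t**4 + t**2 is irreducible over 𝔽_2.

Write g(t) = t**7 + t**5 + t**4 + t**2.
Check for roots in 𝔽_2: g(0) = 0 → root; g(1) = 0 → root.
g(0) = 0, so (t) divides g(t); g is reducible.

No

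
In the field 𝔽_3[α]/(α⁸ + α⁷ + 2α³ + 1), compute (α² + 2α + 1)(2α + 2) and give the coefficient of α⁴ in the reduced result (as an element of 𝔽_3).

0

Multiply in 𝔽_3[α]: (α² + 2α + 1)·(2α + 2) = 2α³ + 2.
Reduced: 2α³ + 2.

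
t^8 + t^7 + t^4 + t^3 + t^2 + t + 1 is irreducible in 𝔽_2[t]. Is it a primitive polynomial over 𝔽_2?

No

Write f(t) = t^8 + t^7 + t^4 + t^3 + t^2 + t + 1.
|GF(2^8)^×| = 2^8 − 1 = 255. Prime factorization: 255 = 3·5·17.
f is primitive ⇔ t has order 255 in GF(2)[t]/(f), i.e. t^(255/q) ≠ 1 for each prime q | 255.
t^(85) mod f = t^7 + t^6 + t^5 + t^4 + t^3 + t + 1.
t^(51) mod f = 1
t^(15) mod f = t^7 + t^6 + t^5 + t^4 + 1.
Since t^(51) = 1, the order of t divides 51 < 255; not primitive.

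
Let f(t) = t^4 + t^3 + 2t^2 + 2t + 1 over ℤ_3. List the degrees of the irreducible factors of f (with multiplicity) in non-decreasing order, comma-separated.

2, 2

Roots in ℤ_3: f(0) = 1; f(1) = 1; f(2) = 1.
Complete factorization: f(t) = (t^2 + 2t + 2)^2.
Factor degrees with multiplicity: 2 + 2 = 4.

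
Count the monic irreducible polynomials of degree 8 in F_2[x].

Gauss's count: N_{2}(8) = (1/8) Σ_{d|8} μ(8/d)·2^d.
Divisors of 8: 1, 2, 4, 8; μ(8/d) for each: 0, 0, -1, 1.
Σ = − 2^4 + 2^8 = 240.
N = 240/8 = 30.

30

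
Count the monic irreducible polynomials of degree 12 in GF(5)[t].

20343700

The number of monic irreducibles of degree 12 over GF(5) is (1/12)·Σ_{d∣12} μ(12/d) 5^d.
Divisors of 12: 1, 2, 3, 4, 6, 12; μ(12/d) for each: 0, 1, 0, -1, -1, 1.
Σ = 5^2 − 5^4 − 5^6 + 5^12 = 244124400.
N = 244124400/12 = 20343700.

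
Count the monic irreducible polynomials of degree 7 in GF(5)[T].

11160

By the necklace-counting formula, N_5(7) = (1/7) Σ_{d|7} μ(7/d)·5^d.
Divisors of 7: 1, 7; μ(7/d) for each: -1, 1.
Σ = − 5^1 + 5^7 = 78120.
N = 78120/7 = 11160.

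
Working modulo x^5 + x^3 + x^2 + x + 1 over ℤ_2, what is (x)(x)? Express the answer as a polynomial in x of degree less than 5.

x^2

Multiply in ℤ_2[x]: (x)·(x) = x^2.
Reduced: x^2.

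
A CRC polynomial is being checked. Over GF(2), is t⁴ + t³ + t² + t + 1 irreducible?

Write P(t) = t⁴ + t³ + t² + t + 1.
Check for roots in GF(2): P(0) = 1; P(1) = 1.
No roots, so no linear factors.
Monic irreducibles of degree 2 over GF(2): t² + t + 1.
None of them divide P (all give nonzero remainder).
No irreducible factor of degree ≤ 2 exists, so P is irreducible over GF(2).

Yes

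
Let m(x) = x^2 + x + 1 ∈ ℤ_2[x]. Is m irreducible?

Check for roots in ℤ_2: m(0) = 1; m(1) = 1.
No roots. A degree-2 polynomial over a field with no linear factor is irreducible.

Yes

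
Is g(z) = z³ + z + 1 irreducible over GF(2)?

Yes

Check for roots in GF(2): g(0) = 1; g(1) = 1.
No roots. A degree-3 polynomial over a field with no linear factor is irreducible.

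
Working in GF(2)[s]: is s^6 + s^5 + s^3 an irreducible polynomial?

Write P(s) = s^6 + s^5 + s^3.
Check for roots in GF(2): P(0) = 0 → root; P(1) = 1.
P(0) = 0, so (s) divides P(s); P is reducible.

No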